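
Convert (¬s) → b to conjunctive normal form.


Step 1: Rewrite (¬s) → b as ¬(¬s) ∨ b.
Step 2: Eliminate any double negations (¬¬X = X).

s ∨ b


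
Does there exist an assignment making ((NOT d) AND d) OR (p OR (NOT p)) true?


Search for a satisfying assignment over {d, p}.
Try d=F, p=F: the formula evaluates to T.
A satisfying assignment exists.

Satisfiable.


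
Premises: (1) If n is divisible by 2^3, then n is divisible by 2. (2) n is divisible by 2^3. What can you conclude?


Modus ponens: from (P → Q) and P, infer Q.
P = 'n is divisible by 2^3' is asserted, and P → Q holds, so Q follows.

n is divisible by 2.


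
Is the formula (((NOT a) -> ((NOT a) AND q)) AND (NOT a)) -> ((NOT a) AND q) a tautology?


Build the truth table over {a, q}:
a | q | φ
---------
F | F | T
T | F | T
F | T | T
T | T | T
Every row evaluates to true.

Yes, it is a tautology.


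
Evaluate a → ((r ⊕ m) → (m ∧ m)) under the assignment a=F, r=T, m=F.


Substitute a=F, r=T, m=F:
r ⊕ m = T ⊕ F = T
m ∧ m = F ∧ F = F
(r ⊕ m) → (m ∧ m) = T → F = F
a → ((r ⊕ m) → (m ∧ m)) = F → F = T

T


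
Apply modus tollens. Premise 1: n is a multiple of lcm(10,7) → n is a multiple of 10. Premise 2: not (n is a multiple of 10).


Modus tollens: from (P → Q) and ¬Q, infer ¬P.
Q = 'n is a multiple of 10' is denied; since P → Q, P must also fail.

Not (n is a multiple of lcm(10,7)).


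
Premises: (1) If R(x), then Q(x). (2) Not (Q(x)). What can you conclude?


Modus tollens: from (P → Q) and ¬Q, infer ¬P.
Q = 'Q(x)' is denied; since P → Q, P must also fail.

Not (R(x)).


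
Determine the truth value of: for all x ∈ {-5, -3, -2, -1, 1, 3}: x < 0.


Evaluate the predicate on each element: -5:T, -3:T, -2:T, -1:T, 1:F, 3:F.
Counterexample x = 1 fails the predicate.

F


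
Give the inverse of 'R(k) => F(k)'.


The inverse of (P → Q) is (¬P → ¬Q). It is equivalent to the converse, not to the original.
Here P = 'R(k)' and Q = 'F(k)'.

If not (R(k)), then not (F(k)).


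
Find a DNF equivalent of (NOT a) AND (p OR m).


Step 1: Distribute ∧ over ∨: (¬a) ∧ (p ∨ m) = ((¬a) ∧ p) ∨ ((¬a) ∧ m).

((NOT a) AND p) OR ((NOT a) AND m)


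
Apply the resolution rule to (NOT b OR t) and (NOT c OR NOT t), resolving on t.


The clauses contain complementary literals t and NOTt.
Resolution eliminates this pair and disjoins the remaining literals (merging duplicates).

(NOT b OR NOT c)


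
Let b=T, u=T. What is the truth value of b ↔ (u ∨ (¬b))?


Substitute b=T, u=T:
¬b = F
u ∨ (¬b) = T ∨ F = T
b ↔ (u ∨ (¬b)) = T ↔ T = T

T


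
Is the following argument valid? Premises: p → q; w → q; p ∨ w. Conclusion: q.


This matches the form of proof by cases: the conclusion follows in every model of the premises.

Valid.


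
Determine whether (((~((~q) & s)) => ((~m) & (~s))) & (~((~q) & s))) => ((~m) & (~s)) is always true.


Build the truth table over {m, q, s}:
m | q | s | φ
-------------
False | False | False | True
True | False | False | True
False | True | False | True
True | True | False | True
False | False | True | True
True | False | True | True
False | True | True | True
True | True | True | True
Every row evaluates to true.

Yes, it is a tautology.


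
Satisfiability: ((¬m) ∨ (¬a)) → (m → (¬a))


Search for a satisfying assignment over {a, m}.
Try a=F, m=F: the formula evaluates to T.
A satisfying assignment exists.

Satisfiable.


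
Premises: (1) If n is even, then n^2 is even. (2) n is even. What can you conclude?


Modus ponens: from (P → Q) and P, infer Q.
P = 'n is even' is asserted, and P → Q holds, so Q follows.

n^2 is even.


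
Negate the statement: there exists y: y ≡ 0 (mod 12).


¬(for all x: φ) = there exists x: ¬φ, and ¬(there exists x: φ) = for all x: ¬φ.
Apply to the existential statement.

for all y: NOT(y ≡ 0 (mod 12))


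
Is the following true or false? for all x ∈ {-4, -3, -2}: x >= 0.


Evaluate the predicate on each element: -4:F, -3:F, -2:F.
Counterexample x = -4 fails the predicate.

F


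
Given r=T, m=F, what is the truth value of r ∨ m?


Disjunction is false only when both operands are false.
Substitute: r=T, m=F.
T ∨ F evaluates to T.

T


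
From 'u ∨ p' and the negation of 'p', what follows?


Disjunctive syllogism: from (P ∨ Q) and ¬P, infer Q.
One disjunct, 'p', is ruled out; the other must hold.

u


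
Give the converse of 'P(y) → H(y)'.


The converse of (P → Q) is (Q → P). It is not in general equivalent to the original.
Here P = 'P(y)' and Q = 'H(y)'.

If H(y), then P(y).


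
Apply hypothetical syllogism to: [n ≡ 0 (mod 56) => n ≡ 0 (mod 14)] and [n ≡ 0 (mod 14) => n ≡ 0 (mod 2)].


Hypothetical syllogism: from (P → Q) and (Q → R), infer (P → R).
Chain the two implications through the shared middle term 'n ≡ 0 (mod 14)'.

n ≡ 0 (mod 56) => n ≡ 0 (mod 2)


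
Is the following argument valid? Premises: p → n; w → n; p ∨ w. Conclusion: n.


This matches the form of proof by cases: the conclusion follows in every model of the premises.

Valid.


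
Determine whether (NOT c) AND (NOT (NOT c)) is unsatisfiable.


Truth table over {c}:
c | φ
-----
F | F
T | F
Every row is false.

Yes, it is a contradiction.


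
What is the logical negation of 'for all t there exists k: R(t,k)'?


Negation flips each quantifier (∀↔∃) and negates the inner predicate.
¬(for all t there exists k: φ) = there exists t for all k: ¬φ.

there exists t for all k: NOT(R(t,k))


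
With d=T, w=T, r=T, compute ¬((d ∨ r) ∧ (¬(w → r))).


Substitute d=T, w=T, r=T:
d ∨ r = T ∨ T = T
w → r = T → T = T
¬(w → r) = F
(d ∨ r) ∧ (¬(w → r)) = T ∧ F = F
¬((d ∨ r) ∧ (¬(w → r))) = T

T


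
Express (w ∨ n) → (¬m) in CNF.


Step 1: Rewrite as ¬(w ∨ n) ∨ (¬m) = (¬w ∧ ¬n) ∨ (¬m).
Step 2: Distribute ∨ over ∧.

((¬w) ∨ (¬m)) ∧ ((¬n) ∨ (¬m))


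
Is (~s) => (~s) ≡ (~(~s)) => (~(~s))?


Compare truth tables:
s | φ | ψ
---------
False | True | True
True | True | True
The columns φ and ψ agree on every row.

Yes, they are logically equivalent.


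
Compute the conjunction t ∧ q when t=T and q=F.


Conjunction is true only when both operands are true.
Substitute: t=T, q=F.
T ∧ F evaluates to F.

F


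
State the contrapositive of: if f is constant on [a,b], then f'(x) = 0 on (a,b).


The contrapositive of (P → Q) is (¬Q → ¬P); it is logically equivalent to the original.
Here P = 'f is constant on [a,b]' and Q = 'f'(x) = 0 on (a,b)'.

If not (f'(x) = 0 on (a,b)), then not (f is constant on [a,b]).


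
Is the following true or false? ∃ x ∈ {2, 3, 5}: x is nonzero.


Evaluate the predicate on each element: 2:T, 3:T, 5:T.
Witness x = 2 satisfies the predicate.

T


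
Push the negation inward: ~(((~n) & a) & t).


De Morgan: the negation of a conjunction is the disjunction of the negations.
Distribute ~ across &, flipping it to |, and negate each literal.

(n | (~a)) | (~t)


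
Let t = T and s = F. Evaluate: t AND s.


Conjunction is true only when both operands are true.
Substitute: t=T, s=F.
T AND F evaluates to F.

F


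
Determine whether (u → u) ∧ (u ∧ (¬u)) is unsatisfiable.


Truth table over {u}:
u | φ
-----
F | F
T | F
Every row is false.

Yes, it is a contradiction.


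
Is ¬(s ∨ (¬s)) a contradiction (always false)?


Truth table over {s}:
s | φ
-----
F | F
T | F
Every row is false.

Yes, it is a contradiction.


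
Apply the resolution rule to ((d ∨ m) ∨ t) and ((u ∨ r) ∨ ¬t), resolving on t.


The clauses contain complementary literals t and ¬t.
Resolution eliminates this pair and disjoins the remaining literals (merging duplicates).

(((d ∨ m) ∨ u) ∨ r)


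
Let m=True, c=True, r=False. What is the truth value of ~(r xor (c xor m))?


Substitute m=True, c=True, r=False:
c xor m = True xor True = False
r xor (c xor m) = False xor False = False
~(r xor (c xor m)) = True

True


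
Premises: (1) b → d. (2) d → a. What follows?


Hypothetical syllogism: from (P → Q) and (Q → R), infer (P → R).
Chain the two implications through the shared middle term 'd'.

b → a


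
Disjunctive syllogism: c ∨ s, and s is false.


Disjunctive syllogism: from (P ∨ Q) and ¬P, infer Q.
One disjunct, 's', is ruled out; the other must hold.

c


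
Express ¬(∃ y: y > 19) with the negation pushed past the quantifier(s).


¬(∀ x: φ) = ∃ x: ¬φ, and ¬(∃ x: φ) = ∀ x: ¬φ.
Apply to the existential statement.

∀ y: ¬(y > 19)


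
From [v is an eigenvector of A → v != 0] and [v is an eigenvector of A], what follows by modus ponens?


Modus ponens: from (P → Q) and P, infer Q.
P = 'v is an eigenvector of A' is asserted, and P → Q holds, so Q follows.

v != 0.


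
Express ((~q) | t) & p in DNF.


Step 1: Distribute ∧ over ∨: ((¬q) ∨ t) ∧ p = ((¬q) ∧ p) ∨ (t ∧ p).

((~q) & p) | (t & p)


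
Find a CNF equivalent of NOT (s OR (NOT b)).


Step 1: Apply De Morgan: ¬(s ∨ (¬b)) = ¬s ∧ ¬(¬b).
Step 2: Eliminate any double negations (¬¬X = X).

(NOT s) AND b


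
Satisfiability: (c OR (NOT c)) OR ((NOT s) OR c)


Search for a satisfying assignment over {c, s}.
Try c=F, s=F: the formula evaluates to T.
A satisfying assignment exists.

Satisfiable.


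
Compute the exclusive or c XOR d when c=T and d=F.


Exclusive or is true when exactly one operand is true.
Substitute: c=T, d=F.
T XOR F evaluates to T.

T


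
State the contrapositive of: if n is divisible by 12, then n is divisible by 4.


The contrapositive of (P → Q) is (¬Q → ¬P); it is logically equivalent to the original.
Here P = 'n is divisible by 12' and Q = 'n is divisible by 4'.

If not (n is divisible by 4), then not (n is divisible by 12).


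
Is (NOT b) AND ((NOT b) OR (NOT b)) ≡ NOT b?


Compare truth tables:
b | φ | ψ
---------
F | T | T
T | F | F
The columns φ and ψ agree on every row.

Yes, they are logically equivalent.


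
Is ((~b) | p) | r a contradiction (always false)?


Truth table over {b, p, r}:
b | p | r | φ
-------------
False | False | False | True
True | False | False | False
False | True | False | True
True | True | False | True
False | False | True | True
True | False | True | True
False | True | True | True
True | True | True | True
Satisfying assignment at row 1: b=False, p=False, r=False gives True.

No, it is not a contradiction.


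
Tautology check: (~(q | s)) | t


Build the truth table over {q, s, t}:
q | s | t | φ
-------------
False | False | False | True
True | False | False | False
False | True | False | False
True | True | False | False
False | False | True | True
True | False | True | True
False | True | True | True
True | True | True | True
Counterexample at row 2: with q=True, s=False, t=False, the formula is False.

No, it is not a tautology.


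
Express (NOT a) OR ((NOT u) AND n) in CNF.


Step 1: Distribute ∨ over ∧: (¬a) ∨ ((¬u) ∧ n) = ((¬a) ∨ (¬u)) ∧ ((¬a) ∨ n).

((NOT a) OR (NOT u)) AND ((NOT a) OR n)


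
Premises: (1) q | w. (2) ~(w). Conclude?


Disjunctive syllogism: from (P ∨ Q) and ¬P, infer Q.
One disjunct, 'w', is ruled out; the other must hold.

q


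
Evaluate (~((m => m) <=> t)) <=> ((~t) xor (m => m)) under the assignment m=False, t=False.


Substitute m=False, t=False:
m => m = False => False = True
(m => m) <=> t = True <=> False = False
~((m => m) <=> t) = True
~t = True
m => m = False => False = True
(~t) xor (m => m) = True xor True = False
(~((m => m) <=> t)) <=> ((~t) xor (m => m)) = True <=> False = False

False


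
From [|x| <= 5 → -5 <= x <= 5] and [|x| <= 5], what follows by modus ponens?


Modus ponens: from (P → Q) and P, infer Q.
P = '|x| <= 5' is asserted, and P → Q holds, so Q follows.

-5 <= x <= 5.


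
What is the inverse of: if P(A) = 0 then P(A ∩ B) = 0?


The inverse of (P → Q) is (¬P → ¬Q). It is equivalent to the converse, not to the original.
Here P = 'P(A) = 0' and Q = 'P(A ∩ B) = 0'.

If not (P(A) = 0), then not (P(A ∩ B) = 0).


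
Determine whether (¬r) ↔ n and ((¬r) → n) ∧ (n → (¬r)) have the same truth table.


Compare truth tables:
n | r | φ | ψ
-------------
F | F | F | F
T | F | T | T
F | T | T | T
T | T | F | F
The columns φ and ψ agree on every row.

Yes, they are logically equivalent.


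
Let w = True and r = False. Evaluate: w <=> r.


Biconditional is true when both operands have the same truth value.
Substitute: w=True, r=False.
True <=> False evaluates to False.

False


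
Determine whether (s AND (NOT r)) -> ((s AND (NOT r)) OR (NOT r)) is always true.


Build the truth table over {r, s}:
r | s | φ
---------
F | F | T
T | F | T
F | T | T
T | T | T
Every row evaluates to true.

Yes, it is a tautology.


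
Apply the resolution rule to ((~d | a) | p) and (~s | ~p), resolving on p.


The clauses contain complementary literals p and ~p.
Resolution eliminates this pair and disjoins the remaining literals (merging duplicates).

((~d | a) | ~s)


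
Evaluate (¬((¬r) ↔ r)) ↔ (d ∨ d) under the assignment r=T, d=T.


Substitute r=T, d=T:
¬r = F
(¬r) ↔ r = F ↔ T = F
¬((¬r) ↔ r) = T
d ∨ d = T ∨ T = T
(¬((¬r) ↔ r)) ↔ (d ∨ d) = T ↔ T = T

T


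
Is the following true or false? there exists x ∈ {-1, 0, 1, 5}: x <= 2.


Evaluate the predicate on each element: -1:T, 0:T, 1:T, 5:F.
Witness x = -1 satisfies the predicate.

T


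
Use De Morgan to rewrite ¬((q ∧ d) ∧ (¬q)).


De Morgan: the negation of a conjunction is the disjunction of the negations.
Distribute ¬ across ∧, flipping it to ∨, and negate each literal.

((¬q) ∨ (¬d)) ∨ q


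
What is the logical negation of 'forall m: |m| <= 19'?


¬(forall x: φ) = exists x: ¬φ, and ¬(exists x: φ) = forall x: ¬φ.
Apply to the universal statement.

exists m: ~(|m| <= 19)


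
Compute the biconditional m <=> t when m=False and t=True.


Biconditional is true when both operands have the same truth value.
Substitute: m=False, t=True.
False <=> True evaluates to False.

False


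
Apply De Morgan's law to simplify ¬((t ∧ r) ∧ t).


De Morgan: the negation of a conjunction is the disjunction of the negations.
Distribute ¬ across ∧, flipping it to ∨, and negate each literal.

((¬t) ∨ (¬r)) ∨ (¬t)


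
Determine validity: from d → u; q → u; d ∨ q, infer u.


This matches the form of proof by cases: the conclusion follows in every model of the premises.

Valid.


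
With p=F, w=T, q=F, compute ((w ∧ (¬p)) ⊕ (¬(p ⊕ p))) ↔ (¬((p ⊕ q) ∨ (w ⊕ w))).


Substitute p=F, w=T, q=F:
¬p = T
w ∧ (¬p) = T ∧ T = T
p ⊕ p = F ⊕ F = F
¬(p ⊕ p) = T
(w ∧ (¬p)) ⊕ (¬(p ⊕ p)) = T ⊕ T = F
p ⊕ q = F ⊕ F = F
w ⊕ w = T ⊕ T = F
(p ⊕ q) ∨ (w ⊕ w) = F ∨ F = F
¬((p ⊕ q) ∨ (w ⊕ w)) = T
((w ∧ (¬p)) ⊕ (¬(p ⊕ p))) ↔ (¬((p ⊕ q) ∨ (w ⊕ w))) = F ↔ T = F

F


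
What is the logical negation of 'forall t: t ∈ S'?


¬(forall x: φ) = exists x: ¬φ, and ¬(exists x: φ) = forall x: ¬φ.
Apply to the universal statement.

exists t: ~(t ∈ S)


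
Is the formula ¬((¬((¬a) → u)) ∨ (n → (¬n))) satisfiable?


Search for a satisfying assignment over {a, n, u}.
Try a=T, n=T, u=F: the formula evaluates to T.
A satisfying assignment exists.

Satisfiable.


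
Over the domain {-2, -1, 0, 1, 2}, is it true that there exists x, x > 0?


Evaluate the predicate on each element: -2:F, -1:F, 0:F, 1:T, 2:T.
Witness x = 1 satisfies the predicate.

T


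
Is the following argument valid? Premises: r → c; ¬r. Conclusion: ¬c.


This is denying the antecedent (fallacy). There exist truth assignments where the premises are all true but the conclusion is false.

Invalid.


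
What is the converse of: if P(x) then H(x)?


The converse of (P → Q) is (Q → P). It is not in general equivalent to the original.
Here P = 'P(x)' and Q = 'H(x)'.

If H(x), then P(x).


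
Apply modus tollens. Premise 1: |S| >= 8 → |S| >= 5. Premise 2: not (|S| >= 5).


Modus tollens: from (P → Q) and ¬Q, infer ¬P.
Q = '|S| >= 5' is denied; since P → Q, P must also fail.

Not (|S| >= 8).


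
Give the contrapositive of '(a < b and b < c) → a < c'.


The contrapositive of (P → Q) is (¬Q → ¬P); it is logically equivalent to the original.
Here P = '(a < b and b < c)' and Q = 'a < c'.

If not (a < c), then not ((a < b and b < c)).


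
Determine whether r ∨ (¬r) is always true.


Build the truth table over {r}:
r | φ
-----
F | T
T | T
Every row evaluates to true.

Yes, it is a tautology.


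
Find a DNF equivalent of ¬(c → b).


Step 1: Rewrite implication then negate: ¬(¬c ∨ b) = c ∧ ¬b.

c ∧ (¬b)


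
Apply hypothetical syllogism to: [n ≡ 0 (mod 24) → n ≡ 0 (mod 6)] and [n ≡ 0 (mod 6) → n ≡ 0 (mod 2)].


Hypothetical syllogism: from (P → Q) and (Q → R), infer (P → R).
Chain the two implications through the shared middle term 'n ≡ 0 (mod 6)'.

n ≡ 0 (mod 24) → n ≡ 0 (mod 2)


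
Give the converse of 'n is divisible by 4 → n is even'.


The converse of (P → Q) is (Q → P). It is not in general equivalent to the original.
Here P = 'n is divisible by 4' and Q = 'n is even'.

If n is even, then n is divisible by 4.


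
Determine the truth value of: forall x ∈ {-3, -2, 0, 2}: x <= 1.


Evaluate the predicate on each element: -3:True, -2:True, 0:True, 2:False.
Counterexample x = 2 fails the predicate.

False


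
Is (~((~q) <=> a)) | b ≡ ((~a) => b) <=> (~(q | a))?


Compare truth tables:
a | b | q | φ | ψ
-----------------
False | False | False | True | False
True | False | False | False | False
False | True | False | True | True
True | True | False | True | False
False | False | True | False | True
True | False | True | True | False
False | True | True | True | False
True | True | True | True | False
They differ at row 1 (a=False, b=False, q=False): φ=True but ψ=False.

No, they are not logically equivalent.


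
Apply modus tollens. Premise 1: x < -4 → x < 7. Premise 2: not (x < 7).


Modus tollens: from (P → Q) and ¬Q, infer ¬P.
Q = 'x < 7' is denied; since P → Q, P must also fail.

Not (x < -4).


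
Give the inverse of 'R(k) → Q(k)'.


The inverse of (P → Q) is (¬P → ¬Q). It is equivalent to the converse, not to the original.
Here P = 'R(k)' and Q = 'Q(k)'.

If not (R(k)), then not (Q(k)).


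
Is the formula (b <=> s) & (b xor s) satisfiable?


Check all 4 assignments over {b, s}:
b | s | φ
---------
False | False | False
True | False | False
False | True | False
True | True | False
No assignment makes the formula true.

Unsatisfiable.


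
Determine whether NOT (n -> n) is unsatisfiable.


Truth table over {n}:
n | φ
-----
F | F
T | F
Every row is false.

Yes, it is a contradiction.


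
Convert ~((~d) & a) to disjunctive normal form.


Step 1: Apply De Morgan: ¬((¬d) ∧ a) = ¬(¬d) ∨ ¬a.
Step 2: Eliminate any double negations (¬¬X = X).

d | (~a)


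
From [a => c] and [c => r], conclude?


Hypothetical syllogism: from (P → Q) and (Q → R), infer (P → R).
Chain the two implications through the shared middle term 'c'.

a => r


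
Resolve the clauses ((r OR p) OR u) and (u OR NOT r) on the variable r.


The clauses contain complementary literals r and NOTr.
Resolution eliminates this pair and disjoins the remaining literals (merging duplicates).

(p OR u)


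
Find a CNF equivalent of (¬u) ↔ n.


Step 1: Rewrite (¬u) ↔ n as ((¬u) → n) ∧ (n → (¬u)).
Step 2: Rewrite each implication as a disjunction.
Step 3: Eliminate any double negations (¬¬X = X).

(u ∨ n) ∧ ((¬n) ∨ (¬u))


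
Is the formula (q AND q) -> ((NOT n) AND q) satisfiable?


Search for a satisfying assignment over {n, q}.
Try n=F, q=F: the formula evaluates to T.
A satisfying assignment exists.

Satisfiable.


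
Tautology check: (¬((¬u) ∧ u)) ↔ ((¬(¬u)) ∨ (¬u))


Build the truth table over {u}:
u | φ
-----
F | T
T | T
Every row evaluates to true.

Yes, it is a tautology.


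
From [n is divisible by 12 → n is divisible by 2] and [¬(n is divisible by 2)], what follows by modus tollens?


Modus tollens: from (P → Q) and ¬Q, infer ¬P.
Q = 'n is divisible by 2' is denied; since P → Q, P must also fail.

Not (n is divisible by 12).


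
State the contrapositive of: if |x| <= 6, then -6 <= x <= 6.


The contrapositive of (P → Q) is (¬Q → ¬P); it is logically equivalent to the original.
Here P = '|x| <= 6' and Q = '-6 <= x <= 6'.

If not (-6 <= x <= 6), then not (|x| <= 6).


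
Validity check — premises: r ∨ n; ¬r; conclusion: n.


This matches the form of disjunctive syllogism: the conclusion follows in every model of the premises.

Valid.


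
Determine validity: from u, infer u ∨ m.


This matches the form of disjunction introduction: the conclusion follows in every model of the premises.

Valid.


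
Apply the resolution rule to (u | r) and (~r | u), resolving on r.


The clauses contain complementary literals r and ~r.
Resolution eliminates this pair and disjoins the remaining literals (merging duplicates).

u


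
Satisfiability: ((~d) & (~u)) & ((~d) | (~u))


Search for a satisfying assignment over {d, u}.
Try d=False, u=False: the formula evaluates to True.
A satisfying assignment exists.

Satisfiable.


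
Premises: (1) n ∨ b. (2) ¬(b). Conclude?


Disjunctive syllogism: from (P ∨ Q) and ¬P, infer Q.
One disjunct, 'b', is ruled out; the other must hold.

n


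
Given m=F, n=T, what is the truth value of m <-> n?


Biconditional is true when both operands have the same truth value.
Substitute: m=F, n=T.
F <-> T evaluates to F.

F


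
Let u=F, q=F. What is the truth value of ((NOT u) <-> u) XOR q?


Substitute u=F, q=F:
NOT u = T
(NOT u) <-> u = T <-> F = F
((NOT u) <-> u) XOR q = F XOR F = F

F


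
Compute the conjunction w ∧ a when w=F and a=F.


Conjunction is true only when both operands are true.
Substitute: w=F, a=F.
F ∧ F evaluates to F.

F


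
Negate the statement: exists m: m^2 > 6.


¬(forall x: φ) = exists x: ¬φ, and ¬(exists x: φ) = forall x: ¬φ.
Apply to the existential statement.

forall m: ~(m^2 > 6)


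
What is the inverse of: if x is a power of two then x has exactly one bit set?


The inverse of (P → Q) is (¬P → ¬Q). It is equivalent to the converse, not to the original.
Here P = 'x is a power of two' and Q = 'x has exactly one bit set'.

If not (x is a power of two), then not (x has exactly one bit set).


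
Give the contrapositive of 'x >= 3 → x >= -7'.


The contrapositive of (P → Q) is (¬Q → ¬P); it is logically equivalent to the original.
Here P = 'x >= 3' and Q = 'x >= -7'.

If not (x >= -7), then not (x >= 3).


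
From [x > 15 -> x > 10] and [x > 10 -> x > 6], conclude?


Hypothetical syllogism: from (P → Q) and (Q → R), infer (P → R).
Chain the two implications through the shared middle term 'x > 10'.

x > 15 -> x > 6


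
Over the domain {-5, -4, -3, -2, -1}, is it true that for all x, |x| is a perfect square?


Evaluate the predicate on each element: -5:F, -4:T, -3:F, -2:F, -1:T.
Counterexample x = -5 fails the predicate.

F


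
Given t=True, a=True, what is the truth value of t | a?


Disjunction is false only when both operands are false.
Substitute: t=True, a=True.
True | True evaluates to True.

True


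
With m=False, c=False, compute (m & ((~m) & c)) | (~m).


Substitute m=False, c=False:
~m = True
(~m) & c = True & False = False
m & ((~m) & c) = False & False = False
~m = True
(m & ((~m) & c)) | (~m) = False | True = True

True


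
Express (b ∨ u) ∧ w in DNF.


Step 1: Distribute ∧ over ∨: (b ∨ u) ∧ w = (b ∧ w) ∨ (u ∧ w).

(b ∧ w) ∨ (u ∧ w)


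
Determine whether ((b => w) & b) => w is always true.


Build the truth table over {b, w}:
b | w | φ
---------
False | False | True
True | False | True
False | True | True
True | True | True
Every row evaluates to true.

Yes, it is a tautology.


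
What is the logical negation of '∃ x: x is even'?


¬(∀ x: φ) = ∃ x: ¬φ, and ¬(∃ x: φ) = ∀ x: ¬φ.
Apply to the existential statement.

∀ x: ¬(x is even)


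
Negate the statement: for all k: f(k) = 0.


¬(for all x: φ) = there exists x: ¬φ, and ¬(there exists x: φ) = for all x: ¬φ.
Apply to the universal statement.

there exists k: NOT(f(k) = 0)


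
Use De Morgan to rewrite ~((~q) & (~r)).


De Morgan: the negation of a conjunction is the disjunction of the negations.
Distribute ~ across &, flipping it to |, and negate each literal.

q | r


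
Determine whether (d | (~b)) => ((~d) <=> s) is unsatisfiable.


Truth table over {b, d, s}:
b | d | s | φ
-------------
False | False | False | False
True | False | False | True
False | True | False | True
True | True | False | True
False | False | True | True
True | False | True | True
False | True | True | False
True | True | True | False
Satisfying assignment at row 2: b=True, d=False, s=False gives True.

No, it is not a contradiction.


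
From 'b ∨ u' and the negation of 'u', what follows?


Disjunctive syllogism: from (P ∨ Q) and ¬P, infer Q.
One disjunct, 'u', is ruled out; the other must hold.

b


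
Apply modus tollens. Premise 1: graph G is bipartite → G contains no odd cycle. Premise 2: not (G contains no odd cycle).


Modus tollens: from (P → Q) and ¬Q, infer ¬P.
Q = 'G contains no odd cycle' is denied; since P → Q, P must also fail.

Not (graph G is bipartite).


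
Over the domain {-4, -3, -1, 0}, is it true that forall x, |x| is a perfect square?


Evaluate the predicate on each element: -4:True, -3:False, -1:True, 0:True.
Counterexample x = -3 fails the predicate.

False


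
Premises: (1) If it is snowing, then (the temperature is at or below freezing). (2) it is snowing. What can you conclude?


Modus ponens: from (P → Q) and P, infer Q.
P = 'it is snowing' is asserted, and P → Q holds, so Q follows.

(the temperature is at or below freezing).


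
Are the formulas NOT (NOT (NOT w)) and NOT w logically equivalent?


Compare truth tables:
w | φ | ψ
---------
F | T | T
T | F | F
The columns φ and ψ agree on every row.

Yes, they are logically equivalent.


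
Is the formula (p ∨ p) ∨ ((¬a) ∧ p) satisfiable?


Search for a satisfying assignment over {a, p}.
Try a=F, p=T: the formula evaluates to T.
A satisfying assignment exists.

Satisfiable.


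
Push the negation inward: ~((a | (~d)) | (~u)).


De Morgan: the negation of a disjunction is the conjunction of the negations.
Distribute ~ across |, flipping it to &, and negate each literal.

((~a) & d) & u


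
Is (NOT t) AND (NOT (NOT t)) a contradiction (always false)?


Truth table over {t}:
t | φ
-----
F | F
T | F
Every row is false.

Yes, it is a contradiction.


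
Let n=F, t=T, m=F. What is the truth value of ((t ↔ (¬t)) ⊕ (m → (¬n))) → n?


Substitute n=F, t=T, m=F:
¬t = F
t ↔ (¬t) = T ↔ F = F
¬n = T
m → (¬n) = F → T = T
(t ↔ (¬t)) ⊕ (m → (¬n)) = F ⊕ T = T
((t ↔ (¬t)) ⊕ (m → (¬n))) → n = T → F = F

F


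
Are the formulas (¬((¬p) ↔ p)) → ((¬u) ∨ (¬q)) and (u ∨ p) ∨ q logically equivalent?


Compare truth tables:
p | q | u | φ | ψ
-----------------
F | F | F | T | F
T | F | F | T | T
F | T | F | T | T
T | T | F | T | T
F | F | T | T | T
T | F | T | T | T
F | T | T | F | T
T | T | T | F | T
They differ at row 1 (p=F, q=F, u=F): φ=T but ψ=F.

No, they are not logically equivalent.


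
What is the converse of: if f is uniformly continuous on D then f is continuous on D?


The converse of (P → Q) is (Q → P). It is not in general equivalent to the original.
Here P = 'f is uniformly continuous on D' and Q = 'f is continuous on D'.

If f is continuous on D, then f is uniformly continuous on D.


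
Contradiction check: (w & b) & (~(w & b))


Truth table over {b, w}:
b | w | φ
---------
False | False | False
True | False | False
False | True | False
True | True | False
Every row is false.

Yes, it is a contradiction.


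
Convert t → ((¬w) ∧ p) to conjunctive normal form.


Step 1: Rewrite t → ((¬w) ∧ p) as ¬t ∨ ((¬w) ∧ p).
Step 2: Distribute ∨ over ∧.

((¬t) ∨ (¬w)) ∧ ((¬t) ∨ p)


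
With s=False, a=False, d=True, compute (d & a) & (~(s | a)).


Substitute s=False, a=False, d=True:
d & a = True & False = False
s | a = False | False = False
~(s | a) = True
(d & a) & (~(s | a)) = False & True = False

False


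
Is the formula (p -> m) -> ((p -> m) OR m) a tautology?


Build the truth table over {m, p}:
m | p | φ
---------
F | F | T
T | F | T
F | T | T
T | T | T
Every row evaluates to true.

Yes, it is a tautology.


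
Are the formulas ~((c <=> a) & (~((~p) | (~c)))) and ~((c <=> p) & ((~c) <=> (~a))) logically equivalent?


Compare truth tables:
a | c | p | φ | ψ
-----------------
False | False | False | True | False
True | False | False | True | True
False | True | False | True | True
True | True | False | True | True
False | False | True | True | True
True | False | True | True | True
False | True | True | True | True
True | True | True | False | False
They differ at row 1 (a=False, c=False, p=False): φ=True but ψ=False.

No, they are not logically equivalent.


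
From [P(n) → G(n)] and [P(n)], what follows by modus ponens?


Modus ponens: from (P → Q) and P, infer Q.
P = 'P(n)' is asserted, and P → Q holds, so Q follows.

G(n).


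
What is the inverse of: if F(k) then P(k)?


The inverse of (P → Q) is (¬P → ¬Q). It is equivalent to the converse, not to the original.
Here P = 'F(k)' and Q = 'P(k)'.

If not (F(k)), then not (P(k)).


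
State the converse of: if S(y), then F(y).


The converse of (P → Q) is (Q → P). It is not in general equivalent to the original.
Here P = 'S(y)' and Q = 'F(y)'.

If F(y), then S(y).


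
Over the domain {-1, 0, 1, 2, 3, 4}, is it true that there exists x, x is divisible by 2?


Evaluate the predicate on each element: -1:F, 0:T, 1:F, 2:T, 3:F, 4:T.
Witness x = 0 satisfies the predicate.

T


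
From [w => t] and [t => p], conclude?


Hypothetical syllogism: from (P → Q) and (Q → R), infer (P → R).
Chain the two implications through the shared middle term 't'.

w => p


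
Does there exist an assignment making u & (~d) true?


Search for a satisfying assignment over {d, u}.
Try d=False, u=True: the formula evaluates to True.
A satisfying assignment exists.

Satisfiable.


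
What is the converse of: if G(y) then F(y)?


The converse of (P → Q) is (Q → P). It is not in general equivalent to the original.
Here P = 'G(y)' and Q = 'F(y)'.

If F(y), then G(y).


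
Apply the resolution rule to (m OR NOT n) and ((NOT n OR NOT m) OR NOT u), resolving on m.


The clauses contain complementary literals m and NOTm.
Resolution eliminates this pair and disjoins the remaining literals (merging duplicates).

(NOT n OR NOT u)


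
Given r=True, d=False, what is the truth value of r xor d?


Exclusive or is true when exactly one operand is true.
Substitute: r=True, d=False.
True xor False evaluates to True.

True


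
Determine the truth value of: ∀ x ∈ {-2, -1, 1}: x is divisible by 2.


Evaluate the predicate on each element: -2:T, -1:F, 1:F.
Counterexample x = -1 fails the predicate.

F


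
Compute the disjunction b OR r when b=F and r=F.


Disjunction is false only when both operands are false.
Substitute: b=F, r=F.
F OR F evaluates to F.

F


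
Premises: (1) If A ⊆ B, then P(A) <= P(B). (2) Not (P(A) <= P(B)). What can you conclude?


Modus tollens: from (P → Q) and ¬Q, infer ¬P.
Q = 'P(A) <= P(B)' is denied; since P → Q, P must also fail.

Not (A ⊆ B).


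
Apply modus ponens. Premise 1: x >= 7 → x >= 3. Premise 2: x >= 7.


Modus ponens: from (P → Q) and P, infer Q.
P = 'x >= 7' is asserted, and P → Q holds, so Q follows.

x >= 3.


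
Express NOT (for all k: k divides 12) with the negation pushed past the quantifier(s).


¬(for all x: φ) = there exists x: ¬φ, and ¬(there exists x: φ) = for all x: ¬φ.
Apply to the universal statement.

there exists k: NOT(k divides 12)


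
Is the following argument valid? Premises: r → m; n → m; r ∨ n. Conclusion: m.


This matches the form of proof by cases: the conclusion follows in every model of the premises.

Valid.


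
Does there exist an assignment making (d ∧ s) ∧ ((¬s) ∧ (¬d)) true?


Check all 4 assignments over {d, s}:
d | s | φ
---------
F | F | F
T | F | F
F | T | F
T | T | F
No assignment makes the formula true.

Unsatisfiable.


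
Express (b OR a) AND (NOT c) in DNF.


Step 1: Distribute ∧ over ∨: (b ∨ a) ∧ (¬c) = (b ∧ (¬c)) ∨ (a ∧ (¬c)).

(b AND (NOT c)) OR (a AND (NOT c))


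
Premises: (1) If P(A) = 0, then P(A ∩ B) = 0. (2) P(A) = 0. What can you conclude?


Modus ponens: from (P → Q) and P, infer Q.
P = 'P(A) = 0' is asserted, and P → Q holds, so Q follows.

P(A ∩ B) = 0.


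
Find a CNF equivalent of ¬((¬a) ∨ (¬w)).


Step 1: Apply De Morgan: ¬((¬a) ∨ (¬w)) = ¬(¬a) ∧ ¬(¬w).
Step 2: Eliminate any double negations (¬¬X = X).

a ∧ w


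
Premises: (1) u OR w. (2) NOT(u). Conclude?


Disjunctive syllogism: from (P ∨ Q) and ¬P, infer Q.
One disjunct, 'u', is ruled out; the other must hold.

w


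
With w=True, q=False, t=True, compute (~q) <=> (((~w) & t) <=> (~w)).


Substitute w=True, q=False, t=True:
~q = True
~w = False
(~w) & t = False & True = False
~w = False
((~w) & t) <=> (~w) = False <=> False = True
(~q) <=> (((~w) & t) <=> (~w)) = True <=> True = True

True


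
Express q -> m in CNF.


Step 1: Rewrite q → m as ¬q ∨ m.

(NOT q) OR m


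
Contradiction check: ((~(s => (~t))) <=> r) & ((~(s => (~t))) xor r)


Truth table over {r, s, t}:
r | s | t | φ
-------------
False | False | False | False
True | False | False | False
False | True | False | False
True | True | False | False
False | False | True | False
True | False | True | False
False | True | True | False
True | True | True | False
Every row is false.

Yes, it is a contradiction.


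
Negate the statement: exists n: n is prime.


¬(forall x: φ) = exists x: ¬φ, and ¬(exists x: φ) = forall x: ¬φ.
Apply to the existential statement.

forall n: ~(n is prime)


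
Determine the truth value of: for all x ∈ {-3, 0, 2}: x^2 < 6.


Evaluate the predicate on each element: -3:F, 0:T, 2:T.
Counterexample x = -3 fails the predicate.

F


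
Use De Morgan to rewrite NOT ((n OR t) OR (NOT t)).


De Morgan: the negation of a disjunction is the conjunction of the negations.
Distribute NOT across OR, flipping it to AND, and negate each literal.

((NOT n) AND (NOT t)) AND t


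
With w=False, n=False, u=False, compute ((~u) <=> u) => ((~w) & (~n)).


Substitute w=False, n=False, u=False:
~u = True
(~u) <=> u = True <=> False = False
~w = True
~n = True
(~w) & (~n) = True & True = True
((~u) <=> u) => ((~w) & (~n)) = False => True = True

True


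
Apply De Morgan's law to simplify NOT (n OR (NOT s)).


De Morgan: the negation of a disjunction is the conjunction of the negations.
Distribute NOT across OR, flipping it to AND, and negate each literal.

(NOT n) AND s


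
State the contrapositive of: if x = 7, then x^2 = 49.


The contrapositive of (P → Q) is (¬Q → ¬P); it is logically equivalent to the original.
Here P = 'x = 7' and Q = 'x^2 = 49'.

If not (x^2 = 49), then not (x = 7).


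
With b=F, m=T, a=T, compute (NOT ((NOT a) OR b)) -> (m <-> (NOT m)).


Substitute b=F, m=T, a=T:
NOT a = F
(NOT a) OR b = F OR F = F
NOT ((NOT a) OR b) = T
NOT m = F
m <-> (NOT m) = T <-> F = F
(NOT ((NOT a) OR b)) -> (m <-> (NOT m)) = T -> F = F

F


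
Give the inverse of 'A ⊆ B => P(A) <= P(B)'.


The inverse of (P → Q) is (¬P → ¬Q). It is equivalent to the converse, not to the original.
Here P = 'A ⊆ B' and Q = 'P(A) <= P(B)'.

If not (A ⊆ B), then not (P(A) <= P(B)).


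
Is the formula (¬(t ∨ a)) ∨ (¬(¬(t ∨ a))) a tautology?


Build the truth table over {a, t}:
a | t | φ
---------
F | F | T
T | F | T
F | T | T
T | T | T
Every row evaluates to true.

Yes, it is a tautology.


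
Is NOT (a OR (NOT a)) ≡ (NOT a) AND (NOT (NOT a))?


Compare truth tables:
a | φ | ψ
---------
F | F | F
T | F | F
The columns φ and ψ agree on every row.

Yes, they are logically equivalent.


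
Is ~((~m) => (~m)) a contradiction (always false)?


Truth table over {m}:
m | φ
-----
False | False
True | False
Every row is false.

Yes, it is a contradiction.


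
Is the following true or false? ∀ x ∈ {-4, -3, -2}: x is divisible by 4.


Evaluate the predicate on each element: -4:T, -3:F, -2:F.
Counterexample x = -3 fails the predicate.

F


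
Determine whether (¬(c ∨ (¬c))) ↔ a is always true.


Build the truth table over {a, c}:
a | c | φ
---------
F | F | T
T | F | F
F | T | T
T | T | F
Counterexample at row 2: with a=T, c=F, the formula is F.

No, it is not a tautology.


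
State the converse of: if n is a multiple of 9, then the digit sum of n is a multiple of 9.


The converse of (P → Q) is (Q → P). It is not in general equivalent to the original.
Here P = 'n is a multiple of 9' and Q = 'the digit sum of n is a multiple of 9'.

If the digit sum of n is a multiple of 9, then n is a multiple of 9.


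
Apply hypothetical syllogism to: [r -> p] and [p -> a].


Hypothetical syllogism: from (P → Q) and (Q → R), infer (P → R).
Chain the two implications through the shared middle term 'p'.

r -> a


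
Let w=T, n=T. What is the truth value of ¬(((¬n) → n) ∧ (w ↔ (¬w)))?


Substitute w=T, n=T:
¬n = F
(¬n) → n = F → T = T
¬w = F
w ↔ (¬w) = T ↔ F = F
((¬n) → n) ∧ (w ↔ (¬w)) = T ∧ F = F
¬(((¬n) → n) ∧ (w ↔ (¬w))) = T

T


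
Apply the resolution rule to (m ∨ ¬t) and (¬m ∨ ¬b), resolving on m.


The clauses contain complementary literals m and ¬m.
Resolution eliminates this pair and disjoins the remaining literals (merging duplicates).

(¬t ∨ ¬b)


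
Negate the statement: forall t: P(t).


¬(forall x: φ) = exists x: ¬φ, and ¬(exists x: φ) = forall x: ¬φ.
Apply to the universal statement.

exists t: ~(P(t))


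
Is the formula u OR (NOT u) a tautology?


Build the truth table over {u}:
u | φ
-----
F | T
T | T
Every row evaluates to true.

Yes, it is a tautology.


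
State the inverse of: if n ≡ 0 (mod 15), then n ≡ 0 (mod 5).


The inverse of (P → Q) is (¬P → ¬Q). It is equivalent to the converse, not to the original.
Here P = 'n ≡ 0 (mod 15)' and Q = 'n ≡ 0 (mod 5)'.

If not (n ≡ 0 (mod 15)), then not (n ≡ 0 (mod 5)).


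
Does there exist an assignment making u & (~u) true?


Check all 2 assignments over {u}:
u | φ
-----
False | False
True | False
No assignment makes the formula true.

Unsatisfiable.


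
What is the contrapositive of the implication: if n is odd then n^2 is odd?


The contrapositive of (P → Q) is (¬Q → ¬P); it is logically equivalent to the original.
Here P = 'n is odd' and Q = 'n^2 is odd'.

If not (n^2 is odd), then not (n is odd).
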